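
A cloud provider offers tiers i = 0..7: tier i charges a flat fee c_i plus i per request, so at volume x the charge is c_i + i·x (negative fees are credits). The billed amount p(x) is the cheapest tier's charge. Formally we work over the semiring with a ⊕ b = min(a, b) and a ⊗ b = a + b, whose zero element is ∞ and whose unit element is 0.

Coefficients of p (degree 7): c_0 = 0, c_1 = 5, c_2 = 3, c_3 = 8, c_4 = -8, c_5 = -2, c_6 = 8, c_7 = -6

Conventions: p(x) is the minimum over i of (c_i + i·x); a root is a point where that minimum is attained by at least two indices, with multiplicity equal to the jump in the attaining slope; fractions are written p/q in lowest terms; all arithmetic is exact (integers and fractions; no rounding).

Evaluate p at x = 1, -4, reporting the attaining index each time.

p(1) = min(0+0·1=0, 5+1·1=6, 3+2·1=5, 8+3·1=11, -8+4·1=-4, -2+5·1=3, 8+6·1=14, -6+7·1=1) = -4 (attained by i=4)
p(-4) = min(0+0·(-4)=0, 5+1·(-4)=1, 3+2·(-4)=-5, 8+3·(-4)=-4, -8+4·(-4)=-24, -2+5·(-4)=-22, 8+6·(-4)=-16, -6+7·(-4)=-34) = -34 (attained by i=7)
Answer: p(1) = -4; p(-4) = -34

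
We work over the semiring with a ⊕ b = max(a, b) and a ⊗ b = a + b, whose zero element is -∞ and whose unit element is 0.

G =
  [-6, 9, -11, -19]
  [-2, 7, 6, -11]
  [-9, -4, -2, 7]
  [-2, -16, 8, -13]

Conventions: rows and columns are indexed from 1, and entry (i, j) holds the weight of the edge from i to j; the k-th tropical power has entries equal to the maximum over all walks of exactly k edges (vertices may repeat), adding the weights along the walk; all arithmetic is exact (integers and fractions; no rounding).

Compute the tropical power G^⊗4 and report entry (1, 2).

G^⊗2:
  [7, 16, 15, -2]
  [5, 14, 13, 13]
  [5, 3, 15, 5]
  [-1, 7, 6, 15]
G^⊗3:
  [14, 23, 22, 22]
  [12, 21, 21, 20]
  [6, 14, 13, 22]
  [13, 14, 23, 13]
G^⊗4:
  [21, 30, 30, 29]
  [19, 28, 28, 28]
  [20, 21, 30, 20]
  [14, 22, 21, 30]
Key observation: the optimum is the walk 1->2->2->2->2, with weight 9 + 7 + 7 + 7 = 30.
Optimal value attained by: walk 1->2->2->2->2.
Answer: (G^⊗4)[1][2] = 30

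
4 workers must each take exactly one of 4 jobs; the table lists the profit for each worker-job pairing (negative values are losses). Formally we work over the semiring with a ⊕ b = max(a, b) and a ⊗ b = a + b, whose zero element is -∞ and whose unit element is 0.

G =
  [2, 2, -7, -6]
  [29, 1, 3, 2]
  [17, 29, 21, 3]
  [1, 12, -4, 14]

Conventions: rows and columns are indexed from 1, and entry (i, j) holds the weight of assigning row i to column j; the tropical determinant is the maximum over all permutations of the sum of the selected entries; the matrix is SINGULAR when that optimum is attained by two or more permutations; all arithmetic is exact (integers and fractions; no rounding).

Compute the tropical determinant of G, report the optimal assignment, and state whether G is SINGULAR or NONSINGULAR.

σ = (1, 2, 3, 4): 2 + 1 + 21 + 14 = 38
σ = (1, 2, 4, 3): 2 + 1 + 3 + (-4) = 2
σ = (1, 3, 2, 4): 2 + 3 + 29 + 14 = 48
σ = (1, 3, 4, 2): 2 + 3 + 3 + 12 = 20
σ = (1, 4, 2, 3): 2 + 2 + 29 + (-4) = 29
σ = (1, 4, 3, 2): 2 + 2 + 21 + 12 = 37
σ = (2, 1, 3, 4): 2 + 29 + 21 + 14 = 66
σ = (2, 1, 4, 3): 2 + 29 + 3 + (-4) = 30
σ = (2, 3, 1, 4): 2 + 3 + 17 + 14 = 36
σ = (2, 3, 4, 1): 2 + 3 + 3 + 1 = 9
σ = (2, 4, 1, 3): 2 + 2 + 17 + (-4) = 17
σ = (2, 4, 3, 1): 2 + 2 + 21 + 1 = 26
σ = (3, 1, 2, 4): (-7) + 29 + 29 + 14 = 65
σ = (3, 1, 4, 2): (-7) + 29 + 3 + 12 = 37
σ = (3, 2, 1, 4): (-7) + 1 + 17 + 14 = 25
σ = (3, 2, 4, 1): (-7) + 1 + 3 + 1 = -2
σ = (3, 4, 1, 2): (-7) + 2 + 17 + 12 = 24
σ = (3, 4, 2, 1): (-7) + 2 + 29 + 1 = 25
σ = (4, 1, 2, 3): (-6) + 29 + 29 + (-4) = 48
σ = (4, 1, 3, 2): (-6) + 29 + 21 + 12 = 56
σ = (4, 2, 1, 3): (-6) + 1 + 17 + (-4) = 8
σ = (4, 2, 3, 1): (-6) + 1 + 21 + 1 = 17
σ = (4, 3, 1, 2): (-6) + 3 + 17 + 12 = 26
σ = (4, 3, 2, 1): (-6) + 3 + 29 + 1 = 27
Optimal value attained by: σ = (2, 1, 3, 4).
Answer: det⊕(G) = 66; verdict: NONSINGULAR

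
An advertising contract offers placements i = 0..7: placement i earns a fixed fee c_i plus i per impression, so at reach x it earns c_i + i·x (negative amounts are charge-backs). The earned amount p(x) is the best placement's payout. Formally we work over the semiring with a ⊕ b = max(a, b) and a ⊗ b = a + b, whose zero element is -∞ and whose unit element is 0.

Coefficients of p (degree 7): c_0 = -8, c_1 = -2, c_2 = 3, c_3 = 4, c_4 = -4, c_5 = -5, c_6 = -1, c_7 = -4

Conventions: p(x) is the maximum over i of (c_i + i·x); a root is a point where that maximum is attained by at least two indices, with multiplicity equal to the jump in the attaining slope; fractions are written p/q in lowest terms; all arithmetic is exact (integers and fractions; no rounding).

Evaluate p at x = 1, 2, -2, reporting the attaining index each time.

p(1) = max(-8+0·1=-8, -2+1·1=-1, 3+2·1=5, 4+3·1=7, -4+4·1=0, -5+5·1=0, -1+6·1=5, -4+7·1=3) = 7 (attained by i=3)
p(2) = max(-8+0·2=-8, -2+1·2=0, 3+2·2=7, 4+3·2=10, -4+4·2=4, -5+5·2=5, -1+6·2=11, -4+7·2=10) = 11 (attained by i=6)
p(-2) = max(-8+0·(-2)=-8, -2+1·(-2)=-4, 3+2·(-2)=-1, 4+3·(-2)=-2, -4+4·(-2)=-12, -5+5·(-2)=-15, -1+6·(-2)=-13, -4+7·(-2)=-18) = -1 (attained by i=2)
Answer: p(1) = 7; p(2) = 11; p(-2) = -1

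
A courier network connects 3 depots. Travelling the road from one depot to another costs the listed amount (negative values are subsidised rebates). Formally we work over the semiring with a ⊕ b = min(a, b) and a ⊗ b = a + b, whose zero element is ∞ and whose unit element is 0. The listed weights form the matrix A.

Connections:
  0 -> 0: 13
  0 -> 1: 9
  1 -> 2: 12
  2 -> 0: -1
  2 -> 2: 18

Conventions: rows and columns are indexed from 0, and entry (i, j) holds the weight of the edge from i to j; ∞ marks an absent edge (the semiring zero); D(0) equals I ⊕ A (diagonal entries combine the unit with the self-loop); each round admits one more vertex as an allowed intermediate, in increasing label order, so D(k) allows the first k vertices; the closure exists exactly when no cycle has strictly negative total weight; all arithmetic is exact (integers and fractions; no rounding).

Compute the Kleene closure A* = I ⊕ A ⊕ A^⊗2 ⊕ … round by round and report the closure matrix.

D(0):
  [0, 9, ∞]
  [∞, 0, 12]
  [-1, ∞, 0]
D(1):
  [0, 9, ∞]
  [∞, 0, 12]
  [-1, 8, 0]
D(2):
  [0, 9, 21]
  [∞, 0, 12]
  [-1, 8, 0]
D(3):
  [0, 9, 21]
  [11, 0, 12]
  [-1, 8, 0]
Answer: A* = [[0, 9, 21], [11, 0, 12], [-1, 8, 0]]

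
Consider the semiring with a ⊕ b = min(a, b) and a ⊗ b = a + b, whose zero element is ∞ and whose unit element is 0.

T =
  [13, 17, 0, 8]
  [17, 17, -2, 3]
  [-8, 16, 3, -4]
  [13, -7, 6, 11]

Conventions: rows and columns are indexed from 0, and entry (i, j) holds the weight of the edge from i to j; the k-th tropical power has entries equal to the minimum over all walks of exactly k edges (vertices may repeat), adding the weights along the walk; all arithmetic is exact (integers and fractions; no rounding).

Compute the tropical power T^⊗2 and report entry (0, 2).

T^⊗2:
  [-8, 1, 3, -4]
  [-10, -4, 1, -6]
  [-5, -11, -8, -1]
  [-2, 4, -9, -4]
Key observation: the optimum is the walk 0->2->2, with weight 0 + 3 = 3.
Optimal value attained by: walk 0->2->2.
Answer: (T^⊗2)[0][2] = 3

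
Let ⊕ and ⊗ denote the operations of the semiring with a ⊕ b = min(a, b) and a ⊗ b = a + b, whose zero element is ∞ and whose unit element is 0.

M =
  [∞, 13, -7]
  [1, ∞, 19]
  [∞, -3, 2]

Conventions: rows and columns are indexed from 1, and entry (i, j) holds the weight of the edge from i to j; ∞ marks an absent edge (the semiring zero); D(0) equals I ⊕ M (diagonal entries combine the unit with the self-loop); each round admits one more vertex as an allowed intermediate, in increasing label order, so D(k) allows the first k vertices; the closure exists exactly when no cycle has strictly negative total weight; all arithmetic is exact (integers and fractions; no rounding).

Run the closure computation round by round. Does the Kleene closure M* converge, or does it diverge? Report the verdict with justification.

D(0):
  [0, 13, -7]
  [1, 0, 19]
  [∞, -3, 0]
D(1):
  [0, 13, -7]
  [1, 0, -6]
  [∞, -3, 0]
Detection: at round 2, diagonal entry (3, 3) turns strictly negative.
Key observation: the cycle 3->2->1->3 has total weight (-3) + 1 + (-7), which is strictly negative.
Answer: DIVERGES — negative cycle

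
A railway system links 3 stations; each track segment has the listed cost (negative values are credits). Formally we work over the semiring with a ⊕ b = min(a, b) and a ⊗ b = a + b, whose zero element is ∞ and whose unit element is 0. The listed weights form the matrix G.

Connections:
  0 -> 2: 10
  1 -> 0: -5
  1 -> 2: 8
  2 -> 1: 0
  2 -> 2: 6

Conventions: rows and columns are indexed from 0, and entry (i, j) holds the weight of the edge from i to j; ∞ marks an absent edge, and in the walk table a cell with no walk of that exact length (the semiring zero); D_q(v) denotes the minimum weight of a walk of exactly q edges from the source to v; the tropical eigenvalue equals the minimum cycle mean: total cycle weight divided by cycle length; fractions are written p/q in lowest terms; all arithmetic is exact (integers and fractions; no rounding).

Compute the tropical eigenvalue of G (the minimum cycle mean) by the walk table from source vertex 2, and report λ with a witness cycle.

q=0: [∞, ∞, 0]
q=1: [∞, 0, 6]
q=2: [-5, 6, 8]
q=3: [1, 8, 5]
Optimal cycle mean attained by: cycle 0->2->1->0, total 10 + 0 + (-5), length 3.
Answer: λ = 5/3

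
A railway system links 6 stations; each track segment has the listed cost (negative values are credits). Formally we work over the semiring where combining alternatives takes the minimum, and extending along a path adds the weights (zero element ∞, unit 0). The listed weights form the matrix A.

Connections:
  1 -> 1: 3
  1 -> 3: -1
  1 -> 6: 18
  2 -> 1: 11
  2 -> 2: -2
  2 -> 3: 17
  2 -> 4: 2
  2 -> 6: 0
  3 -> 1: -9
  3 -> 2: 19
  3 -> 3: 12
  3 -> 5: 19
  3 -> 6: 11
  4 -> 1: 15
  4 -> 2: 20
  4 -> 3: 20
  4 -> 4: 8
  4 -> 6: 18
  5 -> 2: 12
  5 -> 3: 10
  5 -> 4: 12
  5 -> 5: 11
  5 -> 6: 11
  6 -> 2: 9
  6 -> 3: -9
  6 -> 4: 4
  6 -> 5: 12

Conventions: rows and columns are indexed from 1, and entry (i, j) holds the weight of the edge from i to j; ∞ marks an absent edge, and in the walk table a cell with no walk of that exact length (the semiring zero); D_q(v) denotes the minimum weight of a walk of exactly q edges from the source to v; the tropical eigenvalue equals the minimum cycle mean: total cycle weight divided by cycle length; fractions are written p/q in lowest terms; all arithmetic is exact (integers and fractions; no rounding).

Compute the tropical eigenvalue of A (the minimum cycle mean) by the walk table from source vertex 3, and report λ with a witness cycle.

q=0: [∞, ∞, 0, ∞, ∞, ∞]
q=1: [-9, 19, 12, ∞, 19, 11]
q=2: [-6, 17, -10, 15, 23, 9]
q=3: [-19, 9, -7, 13, 9, 1]
q=4: [-16, 7, -20, 5, 12, -1]
q=5: [-29, -1, -17, 3, -1, -9]
q=6: [-26, -3, -30, -5, 2, -11]
Optimal cycle mean attained by: cycle 1->3->1, total (-1) + (-9), length 2.
Answer: λ = -5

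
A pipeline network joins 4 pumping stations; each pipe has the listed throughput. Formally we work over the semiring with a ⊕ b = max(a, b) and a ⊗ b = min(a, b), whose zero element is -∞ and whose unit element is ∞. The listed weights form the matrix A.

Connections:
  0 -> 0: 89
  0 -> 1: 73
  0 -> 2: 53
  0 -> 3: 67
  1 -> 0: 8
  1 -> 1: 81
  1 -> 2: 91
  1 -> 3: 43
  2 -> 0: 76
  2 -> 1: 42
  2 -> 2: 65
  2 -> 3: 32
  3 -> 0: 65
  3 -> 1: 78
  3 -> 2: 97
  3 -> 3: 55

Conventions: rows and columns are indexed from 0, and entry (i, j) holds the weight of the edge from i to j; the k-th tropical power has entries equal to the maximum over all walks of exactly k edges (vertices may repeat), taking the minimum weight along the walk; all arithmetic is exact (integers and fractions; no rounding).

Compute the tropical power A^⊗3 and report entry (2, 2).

A^⊗2:
  [89, 73, 73, 67]
  [76, 81, 81, 43]
  [76, 73, 65, 67]
  [76, 78, 78, 65]
A^⊗3:
  [89, 73, 73, 67]
  [76, 81, 81, 67]
  [76, 73, 73, 67]
  [76, 78, 78, 67]
Key observation: the optimum is the walk 2->0->1->2, with weight 76 min 73 min 91 = 73.
Optimal value attained by: walk 2->0->1->2.
Answer: (A^⊗3)[2][2] = 73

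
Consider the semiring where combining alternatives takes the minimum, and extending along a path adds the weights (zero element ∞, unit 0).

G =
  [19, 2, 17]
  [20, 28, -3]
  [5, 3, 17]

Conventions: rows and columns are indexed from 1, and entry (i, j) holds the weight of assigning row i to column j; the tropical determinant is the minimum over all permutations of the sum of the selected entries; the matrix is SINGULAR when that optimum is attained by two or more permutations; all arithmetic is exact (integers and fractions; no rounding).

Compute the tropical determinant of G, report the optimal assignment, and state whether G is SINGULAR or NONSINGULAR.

σ = (1, 2, 3): 19 + 28 + 17 = 64
σ = (1, 3, 2): 19 + (-3) + 3 = 19
σ = (2, 1, 3): 2 + 20 + 17 = 39
σ = (2, 3, 1): 2 + (-3) + 5 = 4
σ = (3, 1, 2): 17 + 20 + 3 = 40
σ = (3, 2, 1): 17 + 28 + 5 = 50
Optimal value attained by: σ = (2, 3, 1).
Answer: det⊕(G) = 4; verdict: NONSINGULAR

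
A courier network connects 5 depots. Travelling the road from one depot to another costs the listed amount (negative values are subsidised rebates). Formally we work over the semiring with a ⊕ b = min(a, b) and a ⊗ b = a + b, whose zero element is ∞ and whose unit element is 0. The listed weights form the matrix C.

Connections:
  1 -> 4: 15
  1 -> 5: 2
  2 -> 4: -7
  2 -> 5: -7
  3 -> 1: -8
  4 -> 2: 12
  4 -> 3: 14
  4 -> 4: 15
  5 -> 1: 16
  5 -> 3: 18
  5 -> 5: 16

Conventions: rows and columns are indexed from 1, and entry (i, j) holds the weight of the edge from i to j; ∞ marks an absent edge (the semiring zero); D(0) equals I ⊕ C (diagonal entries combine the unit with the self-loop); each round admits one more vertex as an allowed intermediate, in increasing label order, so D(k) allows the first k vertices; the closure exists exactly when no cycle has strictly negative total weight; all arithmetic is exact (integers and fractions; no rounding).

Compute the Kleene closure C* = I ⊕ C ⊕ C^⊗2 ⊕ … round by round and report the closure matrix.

D(0):
  [0, ∞, ∞, 15, 2]
  [∞, 0, ∞, -7, -7]
  [-8, ∞, 0, ∞, ∞]
  [∞, 12, 14, 0, ∞]
  [16, ∞, 18, ∞, 0]
D(1):
  [0, ∞, ∞, 15, 2]
  [∞, 0, ∞, -7, -7]
  [-8, ∞, 0, 7, -6]
  [∞, 12, 14, 0, ∞]
  [16, ∞, 18, 31, 0]
D(2):
  [0, ∞, ∞, 15, 2]
  [∞, 0, ∞, -7, -7]
  [-8, ∞, 0, 7, -6]
  [∞, 12, 14, 0, 5]
  [16, ∞, 18, 31, 0]
D(3):
  [0, ∞, ∞, 15, 2]
  [∞, 0, ∞, -7, -7]
  [-8, ∞, 0, 7, -6]
  [6, 12, 14, 0, 5]
  [10, ∞, 18, 25, 0]
D(4):
  [0, 27, 29, 15, 2]
  [-1, 0, 7, -7, -7]
  [-8, 19, 0, 7, -6]
  [6, 12, 14, 0, 5]
  [10, 37, 18, 25, 0]
D(5):
  [0, 27, 20, 15, 2]
  [-1, 0, 7, -7, -7]
  [-8, 19, 0, 7, -6]
  [6, 12, 14, 0, 5]
  [10, 37, 18, 25, 0]
Answer: C* = [[0, 27, 20, 15, 2], [-1, 0, 7, -7, -7], [-8, 19, 0, 7, -6], [6, 12, 14, 0, 5], [10, 37, 18, 25, 0]]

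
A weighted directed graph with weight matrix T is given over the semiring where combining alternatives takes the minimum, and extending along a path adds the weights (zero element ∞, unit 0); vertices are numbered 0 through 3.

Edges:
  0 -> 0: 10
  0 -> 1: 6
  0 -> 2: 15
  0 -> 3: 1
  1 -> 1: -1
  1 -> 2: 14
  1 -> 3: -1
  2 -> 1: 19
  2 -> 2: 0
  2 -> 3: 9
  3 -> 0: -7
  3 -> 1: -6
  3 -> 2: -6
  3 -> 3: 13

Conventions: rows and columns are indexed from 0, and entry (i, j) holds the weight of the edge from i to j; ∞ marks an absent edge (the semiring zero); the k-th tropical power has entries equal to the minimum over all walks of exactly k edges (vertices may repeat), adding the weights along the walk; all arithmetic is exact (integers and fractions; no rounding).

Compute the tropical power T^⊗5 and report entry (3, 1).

T^⊗2:
  [-6, -5, -5, 5]
  [-8, -7, -7, -2]
  [2, 3, 0, 9]
  [3, -7, -6, -7]
T^⊗3:
  [-2, -6, -5, -6]
  [-9, -8, -8, -8]
  [2, 2, 0, 2]
  [-14, -13, -13, -8]
T^⊗4:
  [-13, -12, -12, -7]
  [-15, -14, -14, -9]
  [-5, -4, -4, 1]
  [-15, -14, -14, -14]
T^⊗5:
  [-14, -13, -13, -13]
  [-16, -15, -15, -15]
  [-6, -5, -5, -5]
  [-21, -20, -20, -15]
Key observation: the optimum is the walk 3->1->3->1->3->1, with weight (-6) + (-1) + (-6) + (-1) + (-6) = -20.
Optimal value attained by: walk 3->1->3->1->3->1.
Answer: (T^⊗5)[3][1] = -20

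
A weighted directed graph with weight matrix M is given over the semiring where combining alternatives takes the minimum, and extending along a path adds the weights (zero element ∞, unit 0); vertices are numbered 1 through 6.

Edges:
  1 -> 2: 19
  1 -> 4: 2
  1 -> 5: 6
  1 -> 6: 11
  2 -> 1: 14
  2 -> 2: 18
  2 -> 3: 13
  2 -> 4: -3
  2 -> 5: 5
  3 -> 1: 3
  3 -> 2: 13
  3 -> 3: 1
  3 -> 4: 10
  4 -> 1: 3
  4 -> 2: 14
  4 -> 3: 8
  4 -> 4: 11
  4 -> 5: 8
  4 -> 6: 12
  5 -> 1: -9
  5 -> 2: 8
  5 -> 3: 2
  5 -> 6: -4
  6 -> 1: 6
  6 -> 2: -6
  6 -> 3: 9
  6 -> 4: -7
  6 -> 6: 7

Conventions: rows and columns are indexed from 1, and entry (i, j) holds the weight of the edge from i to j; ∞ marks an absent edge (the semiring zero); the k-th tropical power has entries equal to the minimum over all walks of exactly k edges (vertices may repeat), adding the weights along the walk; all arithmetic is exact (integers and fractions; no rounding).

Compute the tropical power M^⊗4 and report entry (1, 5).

M^⊗2:
  [-3, 5, 8, 4, 10, 2]
  [-4, 11, 5, 8, 5, 1]
  [4, 14, 2, 5, 9, 14]
  [-1, 6, 9, 5, 9, 4]
  [2, -10, 3, -11, -3, 2]
  [-4, 1, 1, -9, -1, 5]
M^⊗3:
  [1, -4, 9, -5, 3, 6]
  [-4, -5, 6, -6, 2, 1]
  [0, 8, 3, 6, 10, 5]
  [0, -2, 10, -3, 5, 5]
  [-12, -4, -3, -13, -5, -7]
  [-10, -1, -1, -2, -1, -5]
M^⊗4:
  [-6, 0, 3, -7, 1, -1]
  [-7, -5, 2, -8, 0, -2]
  [1, -1, 4, -2, 6, 6]
  [-4, -1, 5, -5, 3, 1]
  [-14, -13, -5, -14, -6, -9]
  [-10, -11, 0, -12, -4, -5]
Key observation: the optimum is the walk 1->5->6->2->5, with weight 6 + (-4) + (-6) + 5 = 1.
Optimal value attained by: walk 1->5->6->2->5.
Answer: (M^⊗4)[1][5] = 1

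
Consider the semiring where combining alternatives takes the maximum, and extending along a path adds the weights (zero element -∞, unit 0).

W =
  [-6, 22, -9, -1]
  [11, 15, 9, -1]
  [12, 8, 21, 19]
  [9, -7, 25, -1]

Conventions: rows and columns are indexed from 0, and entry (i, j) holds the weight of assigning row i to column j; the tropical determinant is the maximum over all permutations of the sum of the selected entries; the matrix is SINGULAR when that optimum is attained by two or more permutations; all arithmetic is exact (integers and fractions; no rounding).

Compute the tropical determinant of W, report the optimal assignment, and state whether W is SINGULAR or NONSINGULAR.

σ = (0, 1, 2, 3): (-6) + 15 + 21 + (-1) = 29
σ = (0, 1, 3, 2): (-6) + 15 + 19 + 25 = 53
σ = (0, 2, 1, 3): (-6) + 9 + 8 + (-1) = 10
σ = (0, 2, 3, 1): (-6) + 9 + 19 + (-7) = 15
σ = (0, 3, 1, 2): (-6) + (-1) + 8 + 25 = 26
σ = (0, 3, 2, 1): (-6) + (-1) + 21 + (-7) = 7
σ = (1, 0, 2, 3): 22 + 11 + 21 + (-1) = 53
σ = (1, 0, 3, 2): 22 + 11 + 19 + 25 = 77
σ = (1, 2, 0, 3): 22 + 9 + 12 + (-1) = 42
σ = (1, 2, 3, 0): 22 + 9 + 19 + 9 = 59
σ = (1, 3, 0, 2): 22 + (-1) + 12 + 25 = 58
σ = (1, 3, 2, 0): 22 + (-1) + 21 + 9 = 51
σ = (2, 0, 1, 3): (-9) + 11 + 8 + (-1) = 9
σ = (2, 0, 3, 1): (-9) + 11 + 19 + (-7) = 14
σ = (2, 1, 0, 3): (-9) + 15 + 12 + (-1) = 17
σ = (2, 1, 3, 0): (-9) + 15 + 19 + 9 = 34
σ = (2, 3, 0, 1): (-9) + (-1) + 12 + (-7) = -5
σ = (2, 3, 1, 0): (-9) + (-1) + 8 + 9 = 7
σ = (3, 0, 1, 2): (-1) + 11 + 8 + 25 = 43
σ = (3, 0, 2, 1): (-1) + 11 + 21 + (-7) = 24
σ = (3, 1, 0, 2): (-1) + 15 + 12 + 25 = 51
σ = (3, 1, 2, 0): (-1) + 15 + 21 + 9 = 44
σ = (3, 2, 0, 1): (-1) + 9 + 12 + (-7) = 13
σ = (3, 2, 1, 0): (-1) + 9 + 8 + 9 = 25
Optimal value attained by: σ = (1, 0, 3, 2).
Answer: det⊕(W) = 77; verdict: NONSINGULAR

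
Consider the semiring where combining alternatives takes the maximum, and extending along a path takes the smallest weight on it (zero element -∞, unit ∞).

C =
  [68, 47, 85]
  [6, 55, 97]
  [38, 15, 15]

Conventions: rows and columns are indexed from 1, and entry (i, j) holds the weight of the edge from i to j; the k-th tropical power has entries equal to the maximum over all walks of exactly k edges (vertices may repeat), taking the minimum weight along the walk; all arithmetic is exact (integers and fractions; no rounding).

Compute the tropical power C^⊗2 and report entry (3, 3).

C^⊗2:
  [68, 47, 68]
  [38, 55, 55]
  [38, 38, 38]
Key observation: the optimum is the walk 3->1->3, with weight 38 min 85 = 38.
Optimal value attained by: walk 3->1->3.
Answer: (C^⊗2)[3][3] = 38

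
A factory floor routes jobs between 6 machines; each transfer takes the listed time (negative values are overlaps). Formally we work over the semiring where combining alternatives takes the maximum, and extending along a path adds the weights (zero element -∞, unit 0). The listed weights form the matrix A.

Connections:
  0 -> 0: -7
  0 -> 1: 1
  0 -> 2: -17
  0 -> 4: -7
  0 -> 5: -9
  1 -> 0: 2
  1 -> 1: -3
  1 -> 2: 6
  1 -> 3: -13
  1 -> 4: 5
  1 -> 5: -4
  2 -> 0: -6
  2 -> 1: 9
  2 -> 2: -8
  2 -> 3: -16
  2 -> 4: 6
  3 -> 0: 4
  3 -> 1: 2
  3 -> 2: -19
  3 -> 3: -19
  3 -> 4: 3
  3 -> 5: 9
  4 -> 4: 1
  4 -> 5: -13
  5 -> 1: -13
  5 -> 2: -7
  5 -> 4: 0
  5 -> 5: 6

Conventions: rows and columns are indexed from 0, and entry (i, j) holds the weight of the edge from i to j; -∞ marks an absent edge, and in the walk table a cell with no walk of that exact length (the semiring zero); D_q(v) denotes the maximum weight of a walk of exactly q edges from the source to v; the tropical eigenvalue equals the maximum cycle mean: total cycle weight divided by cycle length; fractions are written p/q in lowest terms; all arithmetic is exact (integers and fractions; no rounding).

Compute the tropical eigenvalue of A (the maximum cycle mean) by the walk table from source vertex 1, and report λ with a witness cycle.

q=0: [-∞, 0, -∞, -∞, -∞, -∞]
q=1: [2, -3, 6, -13, 5, -4]
q=2: [0, 15, 3, -10, 12, 2]
q=3: [17, 12, 21, 2, 20, 11]
q=4: [15, 30, 18, 5, 27, 17]
q=5: [32, 27, 36, 17, 35, 26]
q=6: [30, 45, 33, 20, 42, 32]
Optimal cycle mean attained by: cycle 1->2->1, total 6 + 9, length 2.
Answer: λ = 15/2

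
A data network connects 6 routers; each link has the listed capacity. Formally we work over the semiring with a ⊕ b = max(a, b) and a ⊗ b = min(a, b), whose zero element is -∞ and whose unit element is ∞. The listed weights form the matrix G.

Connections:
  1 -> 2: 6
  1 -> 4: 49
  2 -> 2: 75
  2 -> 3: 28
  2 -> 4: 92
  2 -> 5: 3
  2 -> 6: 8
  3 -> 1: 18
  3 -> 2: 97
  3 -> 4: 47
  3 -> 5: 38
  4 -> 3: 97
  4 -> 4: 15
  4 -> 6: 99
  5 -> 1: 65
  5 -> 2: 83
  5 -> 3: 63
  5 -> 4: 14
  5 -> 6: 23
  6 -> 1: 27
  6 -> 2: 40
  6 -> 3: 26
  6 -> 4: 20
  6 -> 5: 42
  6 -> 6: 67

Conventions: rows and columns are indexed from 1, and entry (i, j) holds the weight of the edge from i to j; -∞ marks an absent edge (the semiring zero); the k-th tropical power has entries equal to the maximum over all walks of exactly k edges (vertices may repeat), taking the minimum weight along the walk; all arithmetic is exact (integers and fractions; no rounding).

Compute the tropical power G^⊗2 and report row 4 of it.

G^⊗2:
  [-∞, 6, 49, 15, 3, 49]
  [18, 75, 92, 75, 28, 92]
  [38, 75, 47, 92, 3, 47]
  [27, 97, 26, 47, 42, 67]
  [23, 75, 28, 83, 38, 23]
  [42, 42, 42, 40, 42, 67]
Answer: row 4 of G^⊗2 = [27, 97, 26, 47, 42, 67]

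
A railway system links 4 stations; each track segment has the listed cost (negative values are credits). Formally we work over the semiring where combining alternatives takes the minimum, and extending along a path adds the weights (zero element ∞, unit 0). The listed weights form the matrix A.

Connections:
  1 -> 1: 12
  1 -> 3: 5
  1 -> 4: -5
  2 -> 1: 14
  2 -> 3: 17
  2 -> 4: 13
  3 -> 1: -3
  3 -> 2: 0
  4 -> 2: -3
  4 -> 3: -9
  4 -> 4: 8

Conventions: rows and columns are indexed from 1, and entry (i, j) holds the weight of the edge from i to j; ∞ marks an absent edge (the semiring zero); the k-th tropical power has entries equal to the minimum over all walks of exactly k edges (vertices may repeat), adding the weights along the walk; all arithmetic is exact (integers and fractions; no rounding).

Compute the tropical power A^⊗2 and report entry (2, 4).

A^⊗2:
  [2, -8, -14, 3]
  [14, 10, 4, 9]
  [9, ∞, 2, -8]
  [-12, -9, -1, 10]
Key observation: the optimum is the walk 2->1->4, with weight 14 + (-5) = 9.
Optimal value attained by: walk 2->1->4.
Answer: (A^⊗2)[2][4] = 9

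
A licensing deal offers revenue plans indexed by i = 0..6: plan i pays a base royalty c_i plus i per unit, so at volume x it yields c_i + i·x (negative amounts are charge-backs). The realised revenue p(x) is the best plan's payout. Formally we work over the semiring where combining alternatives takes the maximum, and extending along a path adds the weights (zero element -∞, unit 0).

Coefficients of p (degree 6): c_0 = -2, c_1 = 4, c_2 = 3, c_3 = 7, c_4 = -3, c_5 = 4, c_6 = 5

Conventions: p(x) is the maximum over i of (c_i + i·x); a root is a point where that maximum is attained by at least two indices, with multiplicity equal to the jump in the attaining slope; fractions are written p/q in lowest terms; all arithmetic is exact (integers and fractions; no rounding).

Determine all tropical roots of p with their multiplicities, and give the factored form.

hull edge (i=0, c=-2) to (i=1, c=4): slope 6, span 1
hull edge (i=1, c=4) to (i=3, c=7): slope 3/2, span 2
hull edge (i=3, c=7) to (i=6, c=5): slope -2/3, span 3
Factored form: p(x) = 5 ⊗ (x ⊕ (-6)) ⊗ (x ⊕ (-3/2)) ⊗ (x ⊕ (-3/2)) ⊗ (x ⊕ 2/3) ⊗ (x ⊕ 2/3) ⊗ (x ⊕ 2/3)
Answer: roots = -6 (mult 1), -3/2 (mult 2), 2/3 (mult 3)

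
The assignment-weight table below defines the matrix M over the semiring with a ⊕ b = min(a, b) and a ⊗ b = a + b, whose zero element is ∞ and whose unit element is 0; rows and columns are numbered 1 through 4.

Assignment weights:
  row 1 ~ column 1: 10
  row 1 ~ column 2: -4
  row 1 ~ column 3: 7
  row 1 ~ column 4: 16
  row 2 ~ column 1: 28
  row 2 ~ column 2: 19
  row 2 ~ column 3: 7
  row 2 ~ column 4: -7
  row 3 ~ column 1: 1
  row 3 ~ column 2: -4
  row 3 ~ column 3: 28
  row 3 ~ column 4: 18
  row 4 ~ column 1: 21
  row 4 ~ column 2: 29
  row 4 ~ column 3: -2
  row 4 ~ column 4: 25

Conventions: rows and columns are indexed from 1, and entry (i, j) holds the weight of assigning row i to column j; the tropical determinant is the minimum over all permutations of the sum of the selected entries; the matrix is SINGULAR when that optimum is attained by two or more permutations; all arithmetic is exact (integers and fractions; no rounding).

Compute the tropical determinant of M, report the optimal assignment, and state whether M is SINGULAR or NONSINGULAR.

σ = (1, 2, 3, 4): 10 + 19 + 28 + 25 = 82
σ = (1, 2, 4, 3): 10 + 19 + 18 + (-2) = 45
σ = (1, 3, 2, 4): 10 + 7 + (-4) + 25 = 38
σ = (1, 3, 4, 2): 10 + 7 + 18 + 29 = 64
σ = (1, 4, 2, 3): 10 + (-7) + (-4) + (-2) = -3
σ = (1, 4, 3, 2): 10 + (-7) + 28 + 29 = 60
σ = (2, 1, 3, 4): (-4) + 28 + 28 + 25 = 77
σ = (2, 1, 4, 3): (-4) + 28 + 18 + (-2) = 40
σ = (2, 3, 1, 4): (-4) + 7 + 1 + 25 = 29
σ = (2, 3, 4, 1): (-4) + 7 + 18 + 21 = 42
σ = (2, 4, 1, 3): (-4) + (-7) + 1 + (-2) = -12
σ = (2, 4, 3, 1): (-4) + (-7) + 28 + 21 = 38
σ = (3, 1, 2, 4): 7 + 28 + (-4) + 25 = 56
σ = (3, 1, 4, 2): 7 + 28 + 18 + 29 = 82
σ = (3, 2, 1, 4): 7 + 19 + 1 + 25 = 52
σ = (3, 2, 4, 1): 7 + 19 + 18 + 21 = 65
σ = (3, 4, 1, 2): 7 + (-7) + 1 + 29 = 30
σ = (3, 4, 2, 1): 7 + (-7) + (-4) + 21 = 17
σ = (4, 1, 2, 3): 16 + 28 + (-4) + (-2) = 38
σ = (4, 1, 3, 2): 16 + 28 + 28 + 29 = 101
σ = (4, 2, 1, 3): 16 + 19 + 1 + (-2) = 34
σ = (4, 2, 3, 1): 16 + 19 + 28 + 21 = 84
σ = (4, 3, 1, 2): 16 + 7 + 1 + 29 = 53
σ = (4, 3, 2, 1): 16 + 7 + (-4) + 21 = 40
Optimal value attained by: σ = (2, 4, 1, 3).
Answer: det⊕(M) = -12; verdict: NONSINGULAR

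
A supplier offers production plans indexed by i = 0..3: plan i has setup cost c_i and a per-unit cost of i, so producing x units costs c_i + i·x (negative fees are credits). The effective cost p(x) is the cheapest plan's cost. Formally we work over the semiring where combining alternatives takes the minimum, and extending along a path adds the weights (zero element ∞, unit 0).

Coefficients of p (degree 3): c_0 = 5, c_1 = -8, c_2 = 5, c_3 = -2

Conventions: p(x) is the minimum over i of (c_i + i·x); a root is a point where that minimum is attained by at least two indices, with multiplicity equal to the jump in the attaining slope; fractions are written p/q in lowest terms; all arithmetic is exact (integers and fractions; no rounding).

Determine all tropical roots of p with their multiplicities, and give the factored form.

hull edge (i=0, c=5) to (i=1, c=-8): slope -13, span 1
hull edge (i=1, c=-8) to (i=3, c=-2): slope 3, span 2
Factored form: p(x) = -2 ⊗ (x ⊕ (-3)) ⊗ (x ⊕ (-3)) ⊗ (x ⊕ 13)
Answer: roots = -3 (mult 2), 13 (mult 1)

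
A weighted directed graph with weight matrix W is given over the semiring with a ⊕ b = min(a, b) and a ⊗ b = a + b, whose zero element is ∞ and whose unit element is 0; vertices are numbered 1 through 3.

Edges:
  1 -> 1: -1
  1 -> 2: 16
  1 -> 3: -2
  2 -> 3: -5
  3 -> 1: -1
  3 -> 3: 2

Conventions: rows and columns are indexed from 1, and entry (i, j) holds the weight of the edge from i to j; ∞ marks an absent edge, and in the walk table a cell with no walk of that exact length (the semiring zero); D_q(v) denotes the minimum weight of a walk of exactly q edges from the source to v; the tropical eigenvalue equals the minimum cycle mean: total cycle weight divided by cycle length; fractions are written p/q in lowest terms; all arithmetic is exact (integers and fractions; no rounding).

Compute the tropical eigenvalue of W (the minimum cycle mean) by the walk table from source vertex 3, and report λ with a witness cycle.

q=0: [∞, ∞, 0]
q=1: [-1, ∞, 2]
q=2: [-2, 15, -3]
q=3: [-4, 14, -4]
Optimal cycle mean attained by: cycle 1->3->1, total (-2) + (-1), length 2.
Answer: λ = -3/2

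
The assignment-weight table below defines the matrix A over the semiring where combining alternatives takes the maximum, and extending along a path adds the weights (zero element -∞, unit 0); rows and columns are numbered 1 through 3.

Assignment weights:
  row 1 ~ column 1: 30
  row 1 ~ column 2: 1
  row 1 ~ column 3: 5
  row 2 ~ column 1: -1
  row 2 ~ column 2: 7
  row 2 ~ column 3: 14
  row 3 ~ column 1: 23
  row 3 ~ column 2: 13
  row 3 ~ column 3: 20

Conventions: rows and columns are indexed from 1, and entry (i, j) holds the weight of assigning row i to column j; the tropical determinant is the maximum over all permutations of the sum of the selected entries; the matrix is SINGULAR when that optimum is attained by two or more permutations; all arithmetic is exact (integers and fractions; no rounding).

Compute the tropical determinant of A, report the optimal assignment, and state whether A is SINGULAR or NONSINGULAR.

σ = (1, 2, 3): 30 + 7 + 20 = 57
σ = (1, 3, 2): 30 + 14 + 13 = 57
σ = (2, 1, 3): 1 + (-1) + 20 = 20
σ = (2, 3, 1): 1 + 14 + 23 = 38
σ = (3, 1, 2): 5 + (-1) + 13 = 17
σ = (3, 2, 1): 5 + 7 + 23 = 35
Optimal value attained by: σ = (1, 2, 3).
Answer: det⊕(A) = 57; verdict: SINGULAR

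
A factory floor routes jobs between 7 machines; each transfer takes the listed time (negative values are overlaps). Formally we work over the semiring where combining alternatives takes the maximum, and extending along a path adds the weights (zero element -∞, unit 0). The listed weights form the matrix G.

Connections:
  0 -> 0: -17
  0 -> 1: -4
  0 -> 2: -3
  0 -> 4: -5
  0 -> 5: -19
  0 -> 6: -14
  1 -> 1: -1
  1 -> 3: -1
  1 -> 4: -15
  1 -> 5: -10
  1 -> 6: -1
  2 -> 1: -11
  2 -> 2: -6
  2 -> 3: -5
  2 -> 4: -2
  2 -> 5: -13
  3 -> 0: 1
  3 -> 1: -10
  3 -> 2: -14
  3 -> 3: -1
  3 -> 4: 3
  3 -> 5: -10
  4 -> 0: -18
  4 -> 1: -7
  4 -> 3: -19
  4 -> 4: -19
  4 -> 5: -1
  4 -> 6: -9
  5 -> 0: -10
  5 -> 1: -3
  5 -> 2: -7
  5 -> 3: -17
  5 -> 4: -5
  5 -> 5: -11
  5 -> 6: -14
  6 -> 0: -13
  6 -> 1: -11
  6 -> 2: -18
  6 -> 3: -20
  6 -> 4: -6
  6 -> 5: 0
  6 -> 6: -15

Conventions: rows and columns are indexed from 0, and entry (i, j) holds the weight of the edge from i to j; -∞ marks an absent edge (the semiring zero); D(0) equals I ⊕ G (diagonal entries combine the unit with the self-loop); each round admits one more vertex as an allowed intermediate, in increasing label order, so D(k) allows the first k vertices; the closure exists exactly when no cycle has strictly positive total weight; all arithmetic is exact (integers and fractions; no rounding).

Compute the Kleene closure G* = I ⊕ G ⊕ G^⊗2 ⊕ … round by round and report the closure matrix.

D(0):
  [0, -4, -3, -∞, -5, -19, -14]
  [-∞, 0, -∞, -1, -15, -10, -1]
  [-∞, -11, 0, -5, -2, -13, -∞]
  [1, -10, -14, 0, 3, -10, -∞]
  [-18, -7, -∞, -19, 0, -1, -9]
  [-10, -3, -7, -17, -5, 0, -14]
  [-13, -11, -18, -20, -6, 0, 0]
D(1):
  [0, -4, -3, -∞, -5, -19, -14]
  [-∞, 0, -∞, -1, -15, -10, -1]
  [-∞, -11, 0, -5, -2, -13, -∞]
  [1, -3, -2, 0, 3, -10, -13]
  [-18, -7, -21, -19, 0, -1, -9]
  [-10, -3, -7, -17, -5, 0, -14]
  [-13, -11, -16, -20, -6, 0, 0]
D(2):
  [0, -4, -3, -5, -5, -14, -5]
  [-∞, 0, -∞, -1, -15, -10, -1]
  [-∞, -11, 0, -5, -2, -13, -12]
  [1, -3, -2, 0, 3, -10, -4]
  [-18, -7, -21, -8, 0, -1, -8]
  [-10, -3, -7, -4, -5, 0, -4]
  [-13, -11, -16, -12, -6, 0, 0]
D(3):
  [0, -4, -3, -5, -5, -14, -5]
  [-∞, 0, -∞, -1, -15, -10, -1]
  [-∞, -11, 0, -5, -2, -13, -12]
  [1, -3, -2, 0, 3, -10, -4]
  [-18, -7, -21, -8, 0, -1, -8]
  [-10, -3, -7, -4, -5, 0, -4]
  [-13, -11, -16, -12, -6, 0, 0]
D(4):
  [0, -4, -3, -5, -2, -14, -5]
  [0, 0, -3, -1, 2, -10, -1]
  [-4, -8, 0, -5, -2, -13, -9]
  [1, -3, -2, 0, 3, -10, -4]
  [-7, -7, -10, -8, 0, -1, -8]
  [-3, -3, -6, -4, -1, 0, -4]
  [-11, -11, -14, -12, -6, 0, 0]
D(5):
  [0, -4, -3, -5, -2, -3, -5]
  [0, 0, -3, -1, 2, 1, -1]
  [-4, -8, 0, -5, -2, -3, -9]
  [1, -3, -2, 0, 3, 2, -4]
  [-7, -7, -10, -8, 0, -1, -8]
  [-3, -3, -6, -4, -1, 0, -4]
  [-11, -11, -14, -12, -6, 0, 0]
D(6):
  [0, -4, -3, -5, -2, -3, -5]
  [0, 0, -3, -1, 2, 1, -1]
  [-4, -6, 0, -5, -2, -3, -7]
  [1, -1, -2, 0, 3, 2, -2]
  [-4, -4, -7, -5, 0, -1, -5]
  [-3, -3, -6, -4, -1, 0, -4]
  [-3, -3, -6, -4, -1, 0, 0]
D(7):
  [0, -4, -3, -5, -2, -3, -5]
  [0, 0, -3, -1, 2, 1, -1]
  [-4, -6, 0, -5, -2, -3, -7]
  [1, -1, -2, 0, 3, 2, -2]
  [-4, -4, -7, -5, 0, -1, -5]
  [-3, -3, -6, -4, -1, 0, -4]
  [-3, -3, -6, -4, -1, 0, 0]
Answer: G* = [[0, -4, -3, -5, -2, -3, -5], [0, 0, -3, -1, 2, 1, -1], [-4, -6, 0, -5, -2, -3, -7], [1, -1, -2, 0, 3, 2, -2], [-4, -4, -7, -5, 0, -1, -5], [-3, -3, -6, -4, -1, 0, -4], [-3, -3, -6, -4, -1, 0, 0]]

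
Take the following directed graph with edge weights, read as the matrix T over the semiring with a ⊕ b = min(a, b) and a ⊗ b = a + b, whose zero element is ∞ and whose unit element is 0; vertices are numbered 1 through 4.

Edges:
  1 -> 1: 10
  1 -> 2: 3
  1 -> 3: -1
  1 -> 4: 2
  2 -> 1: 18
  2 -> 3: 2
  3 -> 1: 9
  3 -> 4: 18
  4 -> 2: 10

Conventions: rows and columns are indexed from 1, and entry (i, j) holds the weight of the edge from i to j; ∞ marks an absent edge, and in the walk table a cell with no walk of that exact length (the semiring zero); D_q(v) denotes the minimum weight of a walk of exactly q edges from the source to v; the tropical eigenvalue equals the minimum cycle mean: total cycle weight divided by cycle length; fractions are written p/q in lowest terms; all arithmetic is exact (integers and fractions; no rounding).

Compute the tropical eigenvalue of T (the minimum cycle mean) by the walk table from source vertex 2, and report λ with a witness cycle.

q=0: [∞, 0, ∞, ∞]
q=1: [18, ∞, 2, ∞]
q=2: [11, 21, 17, 20]
q=3: [21, 14, 10, 13]
q=4: [19, 23, 16, 23]
Optimal cycle mean attained by: cycle 1->3->1, total (-1) + 9, length 2.
Answer: λ = 4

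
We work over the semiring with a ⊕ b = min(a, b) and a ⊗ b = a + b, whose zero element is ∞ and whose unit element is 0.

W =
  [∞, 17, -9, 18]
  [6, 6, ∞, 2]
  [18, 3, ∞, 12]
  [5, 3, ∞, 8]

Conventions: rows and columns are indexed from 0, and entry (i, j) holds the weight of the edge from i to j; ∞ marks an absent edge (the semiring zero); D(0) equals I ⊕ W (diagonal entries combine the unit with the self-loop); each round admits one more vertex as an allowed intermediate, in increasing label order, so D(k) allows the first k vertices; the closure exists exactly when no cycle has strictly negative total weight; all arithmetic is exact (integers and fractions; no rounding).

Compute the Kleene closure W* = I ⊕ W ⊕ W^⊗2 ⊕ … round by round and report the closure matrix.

D(0):
  [0, 17, -9, 18]
  [6, 0, ∞, 2]
  [18, 3, 0, 12]
  [5, 3, ∞, 0]
D(1):
  [0, 17, -9, 18]
  [6, 0, -3, 2]
  [18, 3, 0, 12]
  [5, 3, -4, 0]
D(2):
  [0, 17, -9, 18]
  [6, 0, -3, 2]
  [9, 3, 0, 5]
  [5, 3, -4, 0]
D(3):
  [0, -6, -9, -4]
  [6, 0, -3, 2]
  [9, 3, 0, 5]
  [5, -1, -4, 0]
D(4):
  [0, -6, -9, -4]
  [6, 0, -3, 2]
  [9, 3, 0, 5]
  [5, -1, -4, 0]
Answer: W* = [[0, -6, -9, -4], [6, 0, -3, 2], [9, 3, 0, 5], [5, -1, -4, 0]]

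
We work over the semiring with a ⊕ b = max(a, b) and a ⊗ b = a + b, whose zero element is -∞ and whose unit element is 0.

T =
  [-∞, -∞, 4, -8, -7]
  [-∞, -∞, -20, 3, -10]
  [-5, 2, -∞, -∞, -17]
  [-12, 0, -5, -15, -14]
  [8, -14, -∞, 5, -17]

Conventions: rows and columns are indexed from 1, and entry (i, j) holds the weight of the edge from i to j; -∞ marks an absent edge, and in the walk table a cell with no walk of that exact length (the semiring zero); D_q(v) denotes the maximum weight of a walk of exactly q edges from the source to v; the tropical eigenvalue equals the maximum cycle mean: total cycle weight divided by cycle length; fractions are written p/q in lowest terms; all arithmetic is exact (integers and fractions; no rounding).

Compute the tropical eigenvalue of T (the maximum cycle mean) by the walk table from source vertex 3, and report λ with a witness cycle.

q=0: [-∞, -∞, 0, -∞, -∞]
q=1: [-5, 2, -∞, -∞, -17]
q=2: [-9, -31, -1, 5, -8]
q=3: [0, 5, 0, -3, -9]
q=4: [-1, 2, 4, 8, -5]
q=5: [3, 8, 3, 5, -6]
Optimal cycle mean attained by: cycle 2->4->2, total 3 + 0, length 2.
Answer: λ = 3/2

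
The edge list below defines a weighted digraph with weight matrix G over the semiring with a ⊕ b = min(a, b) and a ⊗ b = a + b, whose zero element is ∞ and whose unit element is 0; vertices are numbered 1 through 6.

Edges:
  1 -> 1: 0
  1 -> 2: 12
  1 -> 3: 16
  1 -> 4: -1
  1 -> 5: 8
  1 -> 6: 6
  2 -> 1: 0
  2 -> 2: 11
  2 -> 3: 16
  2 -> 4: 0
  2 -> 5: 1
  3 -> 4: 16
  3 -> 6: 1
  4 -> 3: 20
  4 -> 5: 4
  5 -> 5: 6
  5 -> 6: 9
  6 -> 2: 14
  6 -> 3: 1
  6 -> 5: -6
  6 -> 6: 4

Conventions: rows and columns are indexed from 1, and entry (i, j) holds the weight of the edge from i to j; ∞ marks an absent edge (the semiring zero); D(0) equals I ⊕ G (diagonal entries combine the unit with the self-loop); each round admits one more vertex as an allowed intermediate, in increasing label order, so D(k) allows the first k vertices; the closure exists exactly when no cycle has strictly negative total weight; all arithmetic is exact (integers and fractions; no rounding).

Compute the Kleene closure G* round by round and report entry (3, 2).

D(0):
  [0, 12, 16, -1, 8, 6]
  [0, 0, 16, 0, 1, ∞]
  [∞, ∞, 0, 16, ∞, 1]
  [∞, ∞, 20, 0, 4, ∞]
  [∞, ∞, ∞, ∞, 0, 9]
  [∞, 14, 1, ∞, -6, 0]
D(1):
  [0, 12, 16, -1, 8, 6]
  [0, 0, 16, -1, 1, 6]
  [∞, ∞, 0, 16, ∞, 1]
  [∞, ∞, 20, 0, 4, ∞]
  [∞, ∞, ∞, ∞, 0, 9]
  [∞, 14, 1, ∞, -6, 0]
D(2):
  [0, 12, 16, -1, 8, 6]
  [0, 0, 16, -1, 1, 6]
  [∞, ∞, 0, 16, ∞, 1]
  [∞, ∞, 20, 0, 4, ∞]
  [∞, ∞, ∞, ∞, 0, 9]
  [14, 14, 1, 13, -6, 0]
D(3):
  [0, 12, 16, -1, 8, 6]
  [0, 0, 16, -1, 1, 6]
  [∞, ∞, 0, 16, ∞, 1]
  [∞, ∞, 20, 0, 4, 21]
  [∞, ∞, ∞, ∞, 0, 9]
  [14, 14, 1, 13, -6, 0]
D(4):
  [0, 12, 16, -1, 3, 6]
  [0, 0, 16, -1, 1, 6]
  [∞, ∞, 0, 16, 20, 1]
  [∞, ∞, 20, 0, 4, 21]
  [∞, ∞, ∞, ∞, 0, 9]
  [14, 14, 1, 13, -6, 0]
D(5):
  [0, 12, 16, -1, 3, 6]
  [0, 0, 16, -1, 1, 6]
  [∞, ∞, 0, 16, 20, 1]
  [∞, ∞, 20, 0, 4, 13]
  [∞, ∞, ∞, ∞, 0, 9]
  [14, 14, 1, 13, -6, 0]
D(6):
  [0, 12, 7, -1, 0, 6]
  [0, 0, 7, -1, 0, 6]
  [15, 15, 0, 14, -5, 1]
  [27, 27, 14, 0, 4, 13]
  [23, 23, 10, 22, 0, 9]
  [14, 14, 1, 13, -6, 0]
Answer: G*[3][2] = 15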